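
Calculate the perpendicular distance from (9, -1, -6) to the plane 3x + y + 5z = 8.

distance = |a·x₀ + b·y₀ + c·z₀ - d| / √(a² + b² + c²)
  = |3·9 + 1·(-1) + 5·(-6) - 8| / √(3² + 1² + 5²)
  = |27 - 1 - 30 - 8| / √(9 + 1 + 25)
  = |-12| / √35
  = 12 / 5.916
  ≈ 2.028

2.028


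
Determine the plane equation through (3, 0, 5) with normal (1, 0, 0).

The plane through P with normal n = (a, b, c) satisfies n·(r - P) = 0,
i.e. ax + by + cz = a·x₀ + b·y₀ + c·z₀.
d = 1·3 + 0·0 + 0·5
  = 3 + 0 + 0
  = 3
Equation: x = 3

x = 3


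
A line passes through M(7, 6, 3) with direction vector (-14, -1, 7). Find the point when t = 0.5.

P(t) = M + t·d
  = (7 + (-14)·0.5, 6 + (-1)·0.5, 3 + 7·0.5)
  = (7 - 7, 6 - 0.5, 3 + 3.5)
  = (0, 5.5, 6.5)

(0, 5.5, 6.5)


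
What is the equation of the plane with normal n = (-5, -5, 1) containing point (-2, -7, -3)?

The plane through P with normal n = (a, b, c) satisfies n·(r - P) = 0,
i.e. ax + by + cz = a·x₀ + b·y₀ + c·z₀.
d = (-5)·(-2) + (-5)·(-7) + 1·(-3)
  = 10 + 35 - 3
  = 42
Equation: -5x - 5y + z = 42

-5x - 5y + z = 42


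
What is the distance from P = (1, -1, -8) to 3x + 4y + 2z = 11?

distance = |a·x₀ + b·y₀ + c·z₀ - d| / √(a² + b² + c²)
  = |3·1 + 4·(-1) + 2·(-8) - 11| / √(3² + 4² + 2²)
  = |3 - 4 - 16 - 11| / √(9 + 16 + 4)
  = |-28| / √29
  = 28 / 5.385
  ≈ 5.199

5.199


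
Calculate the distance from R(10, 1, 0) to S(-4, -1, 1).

d = √[(x₂-x₁)² + (y₂-y₁)² + (z₂-z₁)²]
  = √[(-14)² + (-2)² + 1²]
  = √[196 + 4 + 1]
  = √201
  ≈ 14.18

14.18


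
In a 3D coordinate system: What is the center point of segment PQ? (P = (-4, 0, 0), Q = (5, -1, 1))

M = ((x₁+x₂)/2, (y₁+y₂)/2, (z₁+z₂)/2)
  = ((-4 + 5)/2, (0 - 1)/2, (0 + 1)/2)
  = (1/2, -1/2, 1/2)
  = (0.5, -0.5, 0.5)

(0.5, -0.5, 0.5)


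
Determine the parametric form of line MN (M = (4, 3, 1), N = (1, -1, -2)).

Direction vector d = N - M = (1 - 4, -1 - 3, -2 - 1) = (-3, -4, -3)
Parametric form r = M + t·d:
x = 4 - 3t, y = 3 - 4t, z = 1 - 3t

x = 4 - 3t, y = 3 - 4t, z = 1 - 3t


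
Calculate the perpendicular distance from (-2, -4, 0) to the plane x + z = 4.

distance = |a·x₀ + b·y₀ + c·z₀ - d| / √(a² + b² + c²)
  = |1·(-2) + 0·(-4) + 1·0 - 4| / √(1² + 0² + 1²)
  = |-2 + 0 + 0 - 4| / √(1 + 0 + 1)
  = |-6| / √2
  = 6 / 1.414
  ≈ 4.243

4.243


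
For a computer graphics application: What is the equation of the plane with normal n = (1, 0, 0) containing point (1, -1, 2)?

The plane through P with normal n = (a, b, c) satisfies n·(r - P) = 0,
i.e. ax + by + cz = a·x₀ + b·y₀ + c·z₀.
d = 1·1 + 0·(-1) + 0·2
  = 1 + 0 + 0
  = 1
Equation: x = 1

x = 1


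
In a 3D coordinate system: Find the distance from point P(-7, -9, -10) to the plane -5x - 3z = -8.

distance = |a·x₀ + b·y₀ + c·z₀ - d| / √(a² + b² + c²)
  = |(-5)·(-7) + 0·(-9) + (-3)·(-10) - (-8)| / √((-5)² + 0² + (-3)²)
  = |35 + 0 + 30 + 8| / √(25 + 0 + 9)
  = |73| / √34
  = 73 / 5.831
  ≈ 12.52

12.52


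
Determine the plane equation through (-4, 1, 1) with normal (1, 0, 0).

The plane through P with normal n = (a, b, c) satisfies n·(r - P) = 0,
i.e. ax + by + cz = a·x₀ + b·y₀ + c·z₀.
d = 1·(-4) + 0·1 + 0·1
  = -4 + 0 + 0
  = -4
Equation: x = -4

x = -4


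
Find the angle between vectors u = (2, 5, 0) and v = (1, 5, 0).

u·v = 2·1 + 5·5 + 0·0 = 2 + 25 + 0 = 27
|u| = √(2² + 5² + 0²) = √29 ≈ 5.385
|v| = √(1² + 5² + 0²) = √26 ≈ 5.099
cos θ = (u·v)/(|u||v|) = 27/(5.385·5.099) ≈ 0.9833
θ = arccos(0.9833) ≈ 10.49°

10.49°


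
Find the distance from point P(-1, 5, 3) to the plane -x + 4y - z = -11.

distance = |a·x₀ + b·y₀ + c·z₀ - d| / √(a² + b² + c²)
  = |(-1)·(-1) + 4·5 + (-1)·3 - (-11)| / √((-1)² + 4² + (-1)²)
  = |1 + 20 - 3 + 11| / √(1 + 16 + 1)
  = |29| / √18
  = 29 / 4.243
  ≈ 6.835

6.835


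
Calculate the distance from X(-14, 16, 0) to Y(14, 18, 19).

d = √[(x₂-x₁)² + (y₂-y₁)² + (z₂-z₁)²]
  = √[28² + 2² + 19²]
  = √[784 + 4 + 361]
  = √1149
  ≈ 33.9

33.9


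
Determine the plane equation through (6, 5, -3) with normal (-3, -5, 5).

The plane through P with normal n = (a, b, c) satisfies n·(r - P) = 0,
i.e. ax + by + cz = a·x₀ + b·y₀ + c·z₀.
d = (-3)·6 + (-5)·5 + 5·(-3)
  = -18 - 25 - 15
  = -58
Equation: -3x - 5y + 5z = -58

-3x - 5y + 5z = -58


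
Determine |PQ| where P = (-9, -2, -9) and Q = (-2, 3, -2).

d = √[(x₂-x₁)² + (y₂-y₁)² + (z₂-z₁)²]
  = √[7² + 5² + 7²]
  = √[49 + 25 + 49]
  = √123
  ≈ 11.09

11.09


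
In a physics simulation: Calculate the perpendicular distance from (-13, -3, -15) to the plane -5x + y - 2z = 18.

distance = |a·x₀ + b·y₀ + c·z₀ - d| / √(a² + b² + c²)
  = |(-5)·(-13) + 1·(-3) + (-2)·(-15) - 18| / √((-5)² + 1² + (-2)²)
  = |65 - 3 + 30 - 18| / √(25 + 1 + 4)
  = |74| / √30
  = 74 / 5.477
  ≈ 13.51

13.51


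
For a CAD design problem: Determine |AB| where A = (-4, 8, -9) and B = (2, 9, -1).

d = √[(x₂-x₁)² + (y₂-y₁)² + (z₂-z₁)²]
  = √[6² + 1² + 8²]
  = √[36 + 1 + 64]
  = √101
  ≈ 10.05

10.05


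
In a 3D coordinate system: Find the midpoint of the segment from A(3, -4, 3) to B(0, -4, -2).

M = ((x₁+x₂)/2, (y₁+y₂)/2, (z₁+z₂)/2)
  = ((3 + 0)/2, (-4 - 4)/2, (3 - 2)/2)
  = (3/2, -8/2, 1/2)
  = (1.5, -4, 0.5)

(1.5, -4, 0.5)


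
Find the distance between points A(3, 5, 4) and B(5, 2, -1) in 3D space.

d = √[(x₂-x₁)² + (y₂-y₁)² + (z₂-z₁)²]
  = √[2² + (-3)² + (-5)²]
  = √[4 + 9 + 25]
  = √38
  ≈ 6.164

6.164


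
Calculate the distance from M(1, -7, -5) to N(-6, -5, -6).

d = √[(x₂-x₁)² + (y₂-y₁)² + (z₂-z₁)²]
  = √[(-7)² + 2² + (-1)²]
  = √[49 + 4 + 1]
  = √54
  ≈ 7.348

7.348


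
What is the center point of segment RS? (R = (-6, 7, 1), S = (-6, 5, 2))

M = ((x₁+x₂)/2, (y₁+y₂)/2, (z₁+z₂)/2)
  = ((-6 - 6)/2, (7 + 5)/2, (1 + 2)/2)
  = (-12/2, 12/2, 3/2)
  = (-6, 6, 1.5)

(-6, 6, 1.5)


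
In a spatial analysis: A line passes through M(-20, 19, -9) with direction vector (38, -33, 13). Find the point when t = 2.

P(t) = M + t·d
  = (-20 + 38·2, 19 + (-33)·2, -9 + 13·2)
  = (-20 + 76, 19 - 66, -9 + 26)
  = (56, -47, 17)

(56, -47, 17)


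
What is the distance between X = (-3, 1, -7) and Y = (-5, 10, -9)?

d = √[(x₂-x₁)² + (y₂-y₁)² + (z₂-z₁)²]
  = √[(-2)² + 9² + (-2)²]
  = √[4 + 81 + 4]
  = √89
  ≈ 9.434

9.434


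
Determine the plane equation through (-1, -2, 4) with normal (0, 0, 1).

The plane through P with normal n = (a, b, c) satisfies n·(r - P) = 0,
i.e. ax + by + cz = a·x₀ + b·y₀ + c·z₀.
d = 0·(-1) + 0·(-2) + 1·4
  = 0 + 0 + 4
  = 4
Equation: z = 4

z = 4


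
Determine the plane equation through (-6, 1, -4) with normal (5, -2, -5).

The plane through P with normal n = (a, b, c) satisfies n·(r - P) = 0,
i.e. ax + by + cz = a·x₀ + b·y₀ + c·z₀.
d = 5·(-6) + (-2)·1 + (-5)·(-4)
  = -30 - 2 + 20
  = -12
Equation: 5x - 2y - 5z = -12

5x - 2y - 5z = -12


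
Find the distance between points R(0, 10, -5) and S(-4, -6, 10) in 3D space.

d = √[(x₂-x₁)² + (y₂-y₁)² + (z₂-z₁)²]
  = √[(-4)² + (-16)² + 15²]
  = √[16 + 256 + 225]
  = √497
  ≈ 22.29

22.29


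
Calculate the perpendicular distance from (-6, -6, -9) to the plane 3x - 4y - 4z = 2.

distance = |a·x₀ + b·y₀ + c·z₀ - d| / √(a² + b² + c²)
  = |3·(-6) + (-4)·(-6) + (-4)·(-9) - 2| / √(3² + (-4)² + (-4)²)
  = |-18 + 24 + 36 - 2| / √(9 + 16 + 16)
  = |40| / √41
  = 40 / 6.403
  ≈ 6.247

6.247


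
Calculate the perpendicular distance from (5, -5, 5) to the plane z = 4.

distance = |a·x₀ + b·y₀ + c·z₀ - d| / √(a² + b² + c²)
  = |0·5 + 0·(-5) + 1·5 - 4| / √(0² + 0² + 1²)
  = |0 + 0 + 5 - 4| / √(0 + 0 + 1)
  = |1| / √1
  = 1 / 1
  ≈ 1

1


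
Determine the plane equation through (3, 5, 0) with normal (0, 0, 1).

The plane through P with normal n = (a, b, c) satisfies n·(r - P) = 0,
i.e. ax + by + cz = a·x₀ + b·y₀ + c·z₀.
d = 0·3 + 0·5 + 1·0
  = 0 + 0 + 0
  = 0
Equation: z = 0

z = 0


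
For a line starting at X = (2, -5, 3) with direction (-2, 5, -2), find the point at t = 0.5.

P(t) = X + t·d
  = (2 + (-2)·0.5, -5 + 5·0.5, 3 + (-2)·0.5)
  = (2 - 1, -5 + 2.5, 3 - 1)
  = (1, -2.5, 2)

(1, -2.5, 2)


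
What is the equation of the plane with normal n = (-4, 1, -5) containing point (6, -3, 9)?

The plane through P with normal n = (a, b, c) satisfies n·(r - P) = 0,
i.e. ax + by + cz = a·x₀ + b·y₀ + c·z₀.
d = (-4)·6 + 1·(-3) + (-5)·9
  = -24 - 3 - 45
  = -72
Equation: -4x + y - 5z = -72

-4x + y - 5z = -72


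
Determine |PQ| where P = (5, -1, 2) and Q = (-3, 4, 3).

d = √[(x₂-x₁)² + (y₂-y₁)² + (z₂-z₁)²]
  = √[(-8)² + 5² + 1²]
  = √[64 + 25 + 1]
  = √90
  ≈ 9.487

9.487


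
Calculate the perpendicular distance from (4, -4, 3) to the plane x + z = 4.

distance = |a·x₀ + b·y₀ + c·z₀ - d| / √(a² + b² + c²)
  = |1·4 + 0·(-4) + 1·3 - 4| / √(1² + 0² + 1²)
  = |4 + 0 + 3 - 4| / √(1 + 0 + 1)
  = |3| / √2
  = 3 / 1.414
  ≈ 2.121

2.121


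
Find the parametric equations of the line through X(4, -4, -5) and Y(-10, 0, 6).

Direction vector d = Y - X = (-10 - 4, 0 + 4, 6 + 5) = (-14, 4, 11)
Parametric form r = X + t·d:
x = 4 - 14t, y = -4 + 4t, z = -5 + 11t

x = 4 - 14t, y = -4 + 4t, z = -5 + 11t


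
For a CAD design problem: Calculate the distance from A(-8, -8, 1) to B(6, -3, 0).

d = √[(x₂-x₁)² + (y₂-y₁)² + (z₂-z₁)²]
  = √[14² + 5² + (-1)²]
  = √[196 + 25 + 1]
  = √222
  ≈ 14.9

14.9


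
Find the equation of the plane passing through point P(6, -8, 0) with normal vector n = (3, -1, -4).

The plane through P with normal n = (a, b, c) satisfies n·(r - P) = 0,
i.e. ax + by + cz = a·x₀ + b·y₀ + c·z₀.
d = 3·6 + (-1)·(-8) + (-4)·0
  = 18 + 8 + 0
  = 26
Equation: 3x - y - 4z = 26

3x - y - 4z = 26


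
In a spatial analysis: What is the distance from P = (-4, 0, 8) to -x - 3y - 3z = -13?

distance = |a·x₀ + b·y₀ + c·z₀ - d| / √(a² + b² + c²)
  = |(-1)·(-4) + (-3)·0 + (-3)·8 - (-13)| / √((-1)² + (-3)² + (-3)²)
  = |4 + 0 - 24 + 13| / √(1 + 9 + 9)
  = |-7| / √19
  = 7 / 4.359
  ≈ 1.606

1.606


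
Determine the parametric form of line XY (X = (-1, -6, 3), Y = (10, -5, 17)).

Direction vector d = Y - X = (10 + 1, -5 + 6, 17 - 3) = (11, 1, 14)
Parametric form r = X + t·d:
x = -1 + 11t, y = -6 + t, z = 3 + 14t

x = -1 + 11t, y = -6 + t, z = 3 + 14t


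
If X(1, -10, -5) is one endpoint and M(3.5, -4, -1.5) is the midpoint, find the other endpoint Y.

Y = 2M - X
  = (2·3.5 - 1, 2·(-4) - (-10), 2·(-1.5) - (-5))
  = (7 - 1, -8 + 10, -3 + 5)
  = (6, 2, 2)

(6, 2, 2)


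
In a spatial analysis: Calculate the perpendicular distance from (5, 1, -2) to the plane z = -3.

distance = |a·x₀ + b·y₀ + c·z₀ - d| / √(a² + b² + c²)
  = |0·5 + 0·1 + 1·(-2) - (-3)| / √(0² + 0² + 1²)
  = |0 + 0 - 2 + 3| / √(0 + 0 + 1)
  = |1| / √1
  = 1 / 1
  ≈ 1

1


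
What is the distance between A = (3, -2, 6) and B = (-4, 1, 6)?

d = √[(x₂-x₁)² + (y₂-y₁)² + (z₂-z₁)²]
  = √[(-7)² + 3² + 0²]
  = √[49 + 9 + 0]
  = √58
  ≈ 7.616

7.616


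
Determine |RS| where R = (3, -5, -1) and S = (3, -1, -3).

d = √[(x₂-x₁)² + (y₂-y₁)² + (z₂-z₁)²]
  = √[0² + 4² + (-2)²]
  = √[0 + 16 + 4]
  = √20
  ≈ 4.472

4.472


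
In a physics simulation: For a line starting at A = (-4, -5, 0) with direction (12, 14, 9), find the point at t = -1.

P(t) = A + t·d
  = (-4 + 12·(-1), -5 + 14·(-1), 0 + 9·(-1))
  = (-4 - 12, -5 - 14, 0 - 9)
  = (-16, -19, -9)

(-16, -19, -9)


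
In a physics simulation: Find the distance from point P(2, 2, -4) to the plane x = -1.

distance = |a·x₀ + b·y₀ + c·z₀ - d| / √(a² + b² + c²)
  = |1·2 + 0·2 + 0·(-4) - (-1)| / √(1² + 0² + 0²)
  = |2 + 0 + 0 + 1| / √(1 + 0 + 0)
  = |3| / √1
  = 3 / 1
  ≈ 3

3


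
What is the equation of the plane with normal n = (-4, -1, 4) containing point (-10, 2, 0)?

The plane through P with normal n = (a, b, c) satisfies n·(r - P) = 0,
i.e. ax + by + cz = a·x₀ + b·y₀ + c·z₀.
d = (-4)·(-10) + (-1)·2 + 4·0
  = 40 - 2 + 0
  = 38
Equation: -4x - y + 4z = 38

-4x - y + 4z = 38


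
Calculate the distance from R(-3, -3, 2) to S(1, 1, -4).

d = √[(x₂-x₁)² + (y₂-y₁)² + (z₂-z₁)²]
  = √[4² + 4² + (-6)²]
  = √[16 + 16 + 36]
  = √68
  ≈ 8.246

8.246


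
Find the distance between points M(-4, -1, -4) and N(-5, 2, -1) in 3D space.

d = √[(x₂-x₁)² + (y₂-y₁)² + (z₂-z₁)²]
  = √[(-1)² + 3² + 3²]
  = √[1 + 9 + 9]
  = √19
  ≈ 4.359

4.359


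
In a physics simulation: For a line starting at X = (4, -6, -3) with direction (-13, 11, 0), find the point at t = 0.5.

P(t) = X + t·d
  = (4 + (-13)·0.5, -6 + 11·0.5, -3 + 0·0.5)
  = (4 - 6.5, -6 + 5.5, -3 + 0)
  = (-2.5, -0.5, -3)

(-2.5, -0.5, -3)


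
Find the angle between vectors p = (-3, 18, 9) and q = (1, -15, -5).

p·q = (-3)·1 + 18·(-15) + 9·(-5) = -3 - 270 - 45 = -318
|p| = √((-3)² + 18² + 9²) = √414 ≈ 20.35
|q| = √(1² + (-15)² + (-5)²) = √251 ≈ 15.84
cos θ = (p·q)/(|p||q|) = -318/(20.35·15.84) ≈ -0.9865
θ = arccos(-0.9865) ≈ 170.6°

170.6°


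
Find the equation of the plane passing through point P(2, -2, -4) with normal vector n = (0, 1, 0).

The plane through P with normal n = (a, b, c) satisfies n·(r - P) = 0,
i.e. ax + by + cz = a·x₀ + b·y₀ + c·z₀.
d = 0·2 + 1·(-2) + 0·(-4)
  = 0 - 2 + 0
  = -2
Equation: y = -2

y = -2


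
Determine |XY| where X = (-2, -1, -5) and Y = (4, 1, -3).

d = √[(x₂-x₁)² + (y₂-y₁)² + (z₂-z₁)²]
  = √[6² + 2² + 2²]
  = √[36 + 4 + 4]
  = √44
  ≈ 6.633

6.633


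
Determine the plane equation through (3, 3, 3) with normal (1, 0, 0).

The plane through P with normal n = (a, b, c) satisfies n·(r - P) = 0,
i.e. ax + by + cz = a·x₀ + b·y₀ + c·z₀.
d = 1·3 + 0·3 + 0·3
  = 3 + 0 + 0
  = 3
Equation: x = 3

x = 3


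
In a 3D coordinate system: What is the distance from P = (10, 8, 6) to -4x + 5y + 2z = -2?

distance = |a·x₀ + b·y₀ + c·z₀ - d| / √(a² + b² + c²)
  = |(-4)·10 + 5·8 + 2·6 - (-2)| / √((-4)² + 5² + 2²)
  = |-40 + 40 + 12 + 2| / √(16 + 25 + 4)
  = |14| / √45
  = 14 / 6.708
  ≈ 2.087

2.087


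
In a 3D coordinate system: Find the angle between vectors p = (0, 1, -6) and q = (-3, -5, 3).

p·q = 0·(-3) + 1·(-5) + (-6)·3 = 0 - 5 - 18 = -23
|p| = √(0² + 1² + (-6)²) = √37 ≈ 6.083
|q| = √((-3)² + (-5)² + 3²) = √43 ≈ 6.557
cos θ = (p·q)/(|p||q|) = -23/(6.083·6.557) ≈ -0.5766
θ = arccos(-0.5766) ≈ 125.2°

125.2°


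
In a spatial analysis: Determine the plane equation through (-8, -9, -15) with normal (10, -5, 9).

The plane through P with normal n = (a, b, c) satisfies n·(r - P) = 0,
i.e. ax + by + cz = a·x₀ + b·y₀ + c·z₀.
d = 10·(-8) + (-5)·(-9) + 9·(-15)
  = -80 + 45 - 135
  = -170
Equation: 10x - 5y + 9z = -170

10x - 5y + 9z = -170


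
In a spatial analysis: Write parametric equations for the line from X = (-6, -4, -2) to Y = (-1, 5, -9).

Direction vector d = Y - X = (-1 + 6, 5 + 4, -9 + 2) = (5, 9, -7)
Parametric form r = X + t·d:
x = -6 + 5t, y = -4 + 9t, z = -2 - 7t

x = -6 + 5t, y = -4 + 9t, z = -2 - 7t


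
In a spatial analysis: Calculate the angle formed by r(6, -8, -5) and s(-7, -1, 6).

r·s = 6·(-7) + (-8)·(-1) + (-5)·6 = -42 + 8 - 30 = -64
|r| = √(6² + (-8)² + (-5)²) = √125 ≈ 11.18
|s| = √((-7)² + (-1)² + 6²) = √86 ≈ 9.274
cos θ = (r·s)/(|r||s|) = -64/(11.18·9.274) ≈ -0.6173
θ = arccos(-0.6173) ≈ 128.1°

128.1°


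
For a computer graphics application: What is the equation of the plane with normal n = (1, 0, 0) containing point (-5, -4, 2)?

The plane through P with normal n = (a, b, c) satisfies n·(r - P) = 0,
i.e. ax + by + cz = a·x₀ + b·y₀ + c·z₀.
d = 1·(-5) + 0·(-4) + 0·2
  = -5 + 0 + 0
  = -5
Equation: x = -5

x = -5


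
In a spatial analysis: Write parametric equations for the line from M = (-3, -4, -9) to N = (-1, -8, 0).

Direction vector d = N - M = (-1 + 3, -8 + 4, 0 + 9) = (2, -4, 9)
Parametric form r = M + t·d:
x = -3 + 2t, y = -4 - 4t, z = -9 + 9t

x = -3 + 2t, y = -4 - 4t, z = -9 + 9t


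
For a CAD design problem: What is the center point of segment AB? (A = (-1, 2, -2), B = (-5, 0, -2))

M = ((x₁+x₂)/2, (y₁+y₂)/2, (z₁+z₂)/2)
  = ((-1 - 5)/2, (2 + 0)/2, (-2 - 2)/2)
  = (-6/2, 2/2, -4/2)
  = (-3, 1, -2)

(-3, 1, -2)


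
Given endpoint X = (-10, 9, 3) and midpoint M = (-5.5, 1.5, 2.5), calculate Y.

Y = 2M - X
  = (2·(-5.5) - (-10), 2·1.5 - 9, 2·2.5 - 3)
  = (-11 + 10, 3 - 9, 5 - 3)
  = (-1, -6, 2)

(-1, -6, 2)


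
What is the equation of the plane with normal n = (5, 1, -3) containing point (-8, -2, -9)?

The plane through P with normal n = (a, b, c) satisfies n·(r - P) = 0,
i.e. ax + by + cz = a·x₀ + b·y₀ + c·z₀.
d = 5·(-8) + 1·(-2) + (-3)·(-9)
  = -40 - 2 + 27
  = -15
Equation: 5x + y - 3z = -15

5x + y - 3z = -15


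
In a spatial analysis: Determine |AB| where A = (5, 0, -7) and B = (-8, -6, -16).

d = √[(x₂-x₁)² + (y₂-y₁)² + (z₂-z₁)²]
  = √[(-13)² + (-6)² + (-9)²]
  = √[169 + 36 + 81]
  = √286
  ≈ 16.91

16.91


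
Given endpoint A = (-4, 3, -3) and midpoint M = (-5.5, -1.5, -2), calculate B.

B = 2M - A
  = (2·(-5.5) - (-4), 2·(-1.5) - 3, 2·(-2) - (-3))
  = (-11 + 4, -3 - 3, -4 + 3)
  = (-7, -6, -1)

(-7, -6, -1)


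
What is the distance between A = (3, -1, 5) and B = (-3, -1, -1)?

d = √[(x₂-x₁)² + (y₂-y₁)² + (z₂-z₁)²]
  = √[(-6)² + 0² + (-6)²]
  = √[36 + 0 + 36]
  = √72
  ≈ 8.485

8.485


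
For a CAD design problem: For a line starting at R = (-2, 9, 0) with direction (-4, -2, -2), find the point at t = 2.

P(t) = R + t·d
  = (-2 + (-4)·2, 9 + (-2)·2, 0 + (-2)·2)
  = (-2 - 8, 9 - 4, 0 - 4)
  = (-10, 5, -4)

(-10, 5, -4)


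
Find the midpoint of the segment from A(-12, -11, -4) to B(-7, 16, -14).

M = ((x₁+x₂)/2, (y₁+y₂)/2, (z₁+z₂)/2)
  = ((-12 - 7)/2, (-11 + 16)/2, (-4 - 14)/2)
  = (-19/2, 5/2, -18/2)
  = (-9.5, 2.5, -9)

(-9.5, 2.5, -9)


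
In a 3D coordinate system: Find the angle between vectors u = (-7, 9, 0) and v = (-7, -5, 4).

u·v = (-7)·(-7) + 9·(-5) + 0·4 = 49 - 45 + 0 = 4
|u| = √((-7)² + 9² + 0²) = √130 ≈ 11.4
|v| = √((-7)² + (-5)² + 4²) = √90 ≈ 9.487
cos θ = (u·v)/(|u||v|) = 4/(11.4·9.487) ≈ 0.03698
θ = arccos(0.03698) ≈ 87.88°

87.88°


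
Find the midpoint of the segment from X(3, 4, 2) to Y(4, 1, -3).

M = ((x₁+x₂)/2, (y₁+y₂)/2, (z₁+z₂)/2)
  = ((3 + 4)/2, (4 + 1)/2, (2 - 3)/2)
  = (7/2, 5/2, -1/2)
  = (3.5, 2.5, -0.5)

(3.5, 2.5, -0.5)


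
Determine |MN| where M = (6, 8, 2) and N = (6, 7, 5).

d = √[(x₂-x₁)² + (y₂-y₁)² + (z₂-z₁)²]
  = √[0² + (-1)² + 3²]
  = √[0 + 1 + 9]
  = √10
  ≈ 3.162

3.162


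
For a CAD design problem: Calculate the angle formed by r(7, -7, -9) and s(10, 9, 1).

r·s = 7·10 + (-7)·9 + (-9)·1 = 70 - 63 - 9 = -2
|r| = √(7² + (-7)² + (-9)²) = √179 ≈ 13.38
|s| = √(10² + 9² + 1²) = √182 ≈ 13.49
cos θ = (r·s)/(|r||s|) = -2/(13.38·13.49) ≈ -0.01108
θ = arccos(-0.01108) ≈ 90.63°

90.63°


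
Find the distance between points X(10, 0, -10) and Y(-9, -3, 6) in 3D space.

d = √[(x₂-x₁)² + (y₂-y₁)² + (z₂-z₁)²]
  = √[(-19)² + (-3)² + 16²]
  = √[361 + 9 + 256]
  = √626
  ≈ 25.02

25.02


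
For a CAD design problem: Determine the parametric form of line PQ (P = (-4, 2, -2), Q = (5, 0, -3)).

Direction vector d = Q - P = (5 + 4, 0 - 2, -3 + 2) = (9, -2, -1)
Parametric form r = P + t·d:
x = -4 + 9t, y = 2 - 2t, z = -2 - t

x = -4 + 9t, y = 2 - 2t, z = -2 - t


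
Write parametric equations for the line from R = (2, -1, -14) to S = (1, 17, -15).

Direction vector d = S - R = (1 - 2, 17 + 1, -15 + 14) = (-1, 18, -1)
Parametric form r = R + t·d:
x = 2 - t, y = -1 + 18t, z = -14 - t

x = 2 - t, y = -1 + 18t, z = -14 - t


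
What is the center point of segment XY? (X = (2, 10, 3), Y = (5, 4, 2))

M = ((x₁+x₂)/2, (y₁+y₂)/2, (z₁+z₂)/2)
  = ((2 + 5)/2, (10 + 4)/2, (3 + 2)/2)
  = (7/2, 14/2, 5/2)
  = (3.5, 7, 2.5)

(3.5, 7, 2.5)


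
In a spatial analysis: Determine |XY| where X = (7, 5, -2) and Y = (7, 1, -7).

d = √[(x₂-x₁)² + (y₂-y₁)² + (z₂-z₁)²]
  = √[0² + (-4)² + (-5)²]
  = √[0 + 16 + 25]
  = √41
  ≈ 6.403

6.403


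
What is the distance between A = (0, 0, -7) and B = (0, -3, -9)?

d = √[(x₂-x₁)² + (y₂-y₁)² + (z₂-z₁)²]
  = √[0² + (-3)² + (-2)²]
  = √[0 + 9 + 4]
  = √13
  ≈ 3.606

3.606


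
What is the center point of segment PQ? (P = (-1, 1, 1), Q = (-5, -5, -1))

M = ((x₁+x₂)/2, (y₁+y₂)/2, (z₁+z₂)/2)
  = ((-1 - 5)/2, (1 - 5)/2, (1 - 1)/2)
  = (-6/2, -4/2, 0/2)
  = (-3, -2, 0)

(-3, -2, 0)


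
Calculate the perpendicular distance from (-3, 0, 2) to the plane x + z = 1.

distance = |a·x₀ + b·y₀ + c·z₀ - d| / √(a² + b² + c²)
  = |1·(-3) + 0·0 + 1·2 - 1| / √(1² + 0² + 1²)
  = |-3 + 0 + 2 - 1| / √(1 + 0 + 1)
  = |-2| / √2
  = 2 / 1.414
  ≈ 1.414

1.414


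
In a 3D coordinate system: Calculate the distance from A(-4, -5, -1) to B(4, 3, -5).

d = √[(x₂-x₁)² + (y₂-y₁)² + (z₂-z₁)²]
  = √[8² + 8² + (-4)²]
  = √[64 + 64 + 16]
  = √144
  ≈ 12

12


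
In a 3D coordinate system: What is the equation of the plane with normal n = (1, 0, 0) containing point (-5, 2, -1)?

The plane through P with normal n = (a, b, c) satisfies n·(r - P) = 0,
i.e. ax + by + cz = a·x₀ + b·y₀ + c·z₀.
d = 1·(-5) + 0·2 + 0·(-1)
  = -5 + 0 + 0
  = -5
Equation: x = -5

x = -5


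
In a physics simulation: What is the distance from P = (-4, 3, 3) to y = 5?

distance = |a·x₀ + b·y₀ + c·z₀ - d| / √(a² + b² + c²)
  = |0·(-4) + 1·3 + 0·3 - 5| / √(0² + 1² + 0²)
  = |0 + 3 + 0 - 5| / √(0 + 1 + 0)
  = |-2| / √1
  = 2 / 1
  ≈ 2

2


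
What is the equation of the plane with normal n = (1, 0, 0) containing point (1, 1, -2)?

The plane through P with normal n = (a, b, c) satisfies n·(r - P) = 0,
i.e. ax + by + cz = a·x₀ + b·y₀ + c·z₀.
d = 1·1 + 0·1 + 0·(-2)
  = 1 + 0 + 0
  = 1
Equation: x = 1

x = 1


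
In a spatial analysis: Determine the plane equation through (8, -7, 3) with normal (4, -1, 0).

The plane through P with normal n = (a, b, c) satisfies n·(r - P) = 0,
i.e. ax + by + cz = a·x₀ + b·y₀ + c·z₀.
d = 4·8 + (-1)·(-7) + 0·3
  = 32 + 7 + 0
  = 39
Equation: 4x - y = 39

4x - y = 39


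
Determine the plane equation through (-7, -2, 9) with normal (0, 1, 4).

The plane through P with normal n = (a, b, c) satisfies n·(r - P) = 0,
i.e. ax + by + cz = a·x₀ + b·y₀ + c·z₀.
d = 0·(-7) + 1·(-2) + 4·9
  = 0 - 2 + 36
  = 34
Equation: y + 4z = 34

y + 4z = 34


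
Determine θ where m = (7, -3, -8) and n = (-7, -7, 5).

m·n = 7·(-7) + (-3)·(-7) + (-8)·5 = -49 + 21 - 40 = -68
|m| = √(7² + (-3)² + (-8)²) = √122 ≈ 11.05
|n| = √((-7)² + (-7)² + 5²) = √123 ≈ 11.09
cos θ = (m·n)/(|m||n|) = -68/(11.05·11.09) ≈ -0.5551
θ = arccos(-0.5551) ≈ 123.7°

123.7°


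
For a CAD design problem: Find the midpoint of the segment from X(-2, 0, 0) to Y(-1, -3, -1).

M = ((x₁+x₂)/2, (y₁+y₂)/2, (z₁+z₂)/2)
  = ((-2 - 1)/2, (0 - 3)/2, (0 - 1)/2)
  = (-3/2, -3/2, -1/2)
  = (-1.5, -1.5, -0.5)

(-1.5, -1.5, -0.5)


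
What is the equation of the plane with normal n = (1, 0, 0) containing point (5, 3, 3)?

The plane through P with normal n = (a, b, c) satisfies n·(r - P) = 0,
i.e. ax + by + cz = a·x₀ + b·y₀ + c·z₀.
d = 1·5 + 0·3 + 0·3
  = 5 + 0 + 0
  = 5
Equation: x = 5

x = 5


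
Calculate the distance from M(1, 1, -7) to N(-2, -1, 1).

d = √[(x₂-x₁)² + (y₂-y₁)² + (z₂-z₁)²]
  = √[(-3)² + (-2)² + 8²]
  = √[9 + 4 + 64]
  = √77
  ≈ 8.775

8.775


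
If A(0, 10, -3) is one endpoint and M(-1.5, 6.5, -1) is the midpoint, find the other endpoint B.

B = 2M - A
  = (2·(-1.5) - 0, 2·6.5 - 10, 2·(-1) - (-3))
  = (-3 + 0, 13 - 10, -2 + 3)
  = (-3, 3, 1)

(-3, 3, 1)


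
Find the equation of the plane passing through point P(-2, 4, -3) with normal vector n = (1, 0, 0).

The plane through P with normal n = (a, b, c) satisfies n·(r - P) = 0,
i.e. ax + by + cz = a·x₀ + b·y₀ + c·z₀.
d = 1·(-2) + 0·4 + 0·(-3)
  = -2 + 0 + 0
  = -2
Equation: x = -2

x = -2


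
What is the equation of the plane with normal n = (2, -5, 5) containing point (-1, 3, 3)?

The plane through P with normal n = (a, b, c) satisfies n·(r - P) = 0,
i.e. ax + by + cz = a·x₀ + b·y₀ + c·z₀.
d = 2·(-1) + (-5)·3 + 5·3
  = -2 - 15 + 15
  = -2
Equation: 2x - 5y + 5z = -2

2x - 5y + 5z = -2


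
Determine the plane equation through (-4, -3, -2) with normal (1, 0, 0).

The plane through P with normal n = (a, b, c) satisfies n·(r - P) = 0,
i.e. ax + by + cz = a·x₀ + b·y₀ + c·z₀.
d = 1·(-4) + 0·(-3) + 0·(-2)
  = -4 + 0 + 0
  = -4
Equation: x = -4

x = -4


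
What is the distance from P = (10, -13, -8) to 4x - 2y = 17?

distance = |a·x₀ + b·y₀ + c·z₀ - d| / √(a² + b² + c²)
  = |4·10 + (-2)·(-13) + 0·(-8) - 17| / √(4² + (-2)² + 0²)
  = |40 + 26 + 0 - 17| / √(16 + 4 + 0)
  = |49| / √20
  = 49 / 4.472
  ≈ 10.96

10.96


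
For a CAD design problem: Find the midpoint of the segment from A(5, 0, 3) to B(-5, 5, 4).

M = ((x₁+x₂)/2, (y₁+y₂)/2, (z₁+z₂)/2)
  = ((5 - 5)/2, (0 + 5)/2, (3 + 4)/2)
  = (0/2, 5/2, 7/2)
  = (0, 2.5, 3.5)

(0, 2.5, 3.5)


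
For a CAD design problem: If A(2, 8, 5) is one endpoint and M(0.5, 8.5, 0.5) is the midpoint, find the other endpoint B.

B = 2M - A
  = (2·0.5 - 2, 2·8.5 - 8, 2·0.5 - 5)
  = (1 - 2, 17 - 8, 1 - 5)
  = (-1, 9, -4)

(-1, 9, -4)


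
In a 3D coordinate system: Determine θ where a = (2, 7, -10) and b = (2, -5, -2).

a·b = 2·2 + 7·(-5) + (-10)·(-2) = 4 - 35 + 20 = -11
|a| = √(2² + 7² + (-10)²) = √153 ≈ 12.37
|b| = √(2² + (-5)² + (-2)²) = √33 ≈ 5.745
cos θ = (a·b)/(|a||b|) = -11/(12.37·5.745) ≈ -0.1548
θ = arccos(-0.1548) ≈ 98.91°

98.91°


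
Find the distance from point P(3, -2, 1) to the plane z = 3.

distance = |a·x₀ + b·y₀ + c·z₀ - d| / √(a² + b² + c²)
  = |0·3 + 0·(-2) + 1·1 - 3| / √(0² + 0² + 1²)
  = |0 + 0 + 1 - 3| / √(0 + 0 + 1)
  = |-2| / √1
  = 2 / 1
  ≈ 2

2


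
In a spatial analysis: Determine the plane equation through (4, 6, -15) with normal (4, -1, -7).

The plane through P with normal n = (a, b, c) satisfies n·(r - P) = 0,
i.e. ax + by + cz = a·x₀ + b·y₀ + c·z₀.
d = 4·4 + (-1)·6 + (-7)·(-15)
  = 16 - 6 + 105
  = 115
Equation: 4x - y - 7z = 115

4x - y - 7z = 115


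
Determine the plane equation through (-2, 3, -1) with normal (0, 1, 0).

The plane through P with normal n = (a, b, c) satisfies n·(r - P) = 0,
i.e. ax + by + cz = a·x₀ + b·y₀ + c·z₀.
d = 0·(-2) + 1·3 + 0·(-1)
  = 0 + 3 + 0
  = 3
Equation: y = 3

y = 3


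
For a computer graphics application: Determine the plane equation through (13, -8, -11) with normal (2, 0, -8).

The plane through P with normal n = (a, b, c) satisfies n·(r - P) = 0,
i.e. ax + by + cz = a·x₀ + b·y₀ + c·z₀.
d = 2·13 + 0·(-8) + (-8)·(-11)
  = 26 + 0 + 88
  = 114
Equation: 2x - 8z = 114

2x - 8z = 114


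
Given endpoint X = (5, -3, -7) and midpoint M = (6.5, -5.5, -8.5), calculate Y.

Y = 2M - X
  = (2·6.5 - 5, 2·(-5.5) - (-3), 2·(-8.5) - (-7))
  = (13 - 5, -11 + 3, -17 + 7)
  = (8, -8, -10)

(8, -8, -10)


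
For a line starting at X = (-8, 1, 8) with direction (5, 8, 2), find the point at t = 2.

P(t) = X + t·d
  = (-8 + 5·2, 1 + 8·2, 8 + 2·2)
  = (-8 + 10, 1 + 16, 8 + 4)
  = (2, 17, 12)

(2, 17, 12)


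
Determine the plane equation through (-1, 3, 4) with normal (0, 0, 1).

The plane through P with normal n = (a, b, c) satisfies n·(r - P) = 0,
i.e. ax + by + cz = a·x₀ + b·y₀ + c·z₀.
d = 0·(-1) + 0·3 + 1·4
  = 0 + 0 + 4
  = 4
Equation: z = 4

z = 4


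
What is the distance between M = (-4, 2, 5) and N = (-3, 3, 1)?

d = √[(x₂-x₁)² + (y₂-y₁)² + (z₂-z₁)²]
  = √[1² + 1² + (-4)²]
  = √[1 + 1 + 16]
  = √18
  ≈ 4.243

4.243


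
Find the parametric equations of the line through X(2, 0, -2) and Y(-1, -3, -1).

Direction vector d = Y - X = (-1 - 2, -3 + 0, -1 + 2) = (-3, -3, 1)
Parametric form r = X + t·d:
x = 2 - 3t, y = 0 - 3t, z = -2 + t

x = 2 - 3t, y = 0 - 3t, z = -2 + t


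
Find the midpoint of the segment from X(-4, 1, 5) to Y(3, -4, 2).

M = ((x₁+x₂)/2, (y₁+y₂)/2, (z₁+z₂)/2)
  = ((-4 + 3)/2, (1 - 4)/2, (5 + 2)/2)
  = (-1/2, -3/2, 7/2)
  = (-0.5, -1.5, 3.5)

(-0.5, -1.5, 3.5)


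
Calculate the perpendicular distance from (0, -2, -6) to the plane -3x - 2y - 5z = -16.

distance = |a·x₀ + b·y₀ + c·z₀ - d| / √(a² + b² + c²)
  = |(-3)·0 + (-2)·(-2) + (-5)·(-6) - (-16)| / √((-3)² + (-2)² + (-5)²)
  = |0 + 4 + 30 + 16| / √(9 + 4 + 25)
  = |50| / √38
  = 50 / 6.164
  ≈ 8.111

8.111


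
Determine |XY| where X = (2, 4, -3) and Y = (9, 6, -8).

d = √[(x₂-x₁)² + (y₂-y₁)² + (z₂-z₁)²]
  = √[7² + 2² + (-5)²]
  = √[49 + 4 + 25]
  = √78
  ≈ 8.832

8.832


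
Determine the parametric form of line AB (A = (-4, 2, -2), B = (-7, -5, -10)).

Direction vector d = B - A = (-7 + 4, -5 - 2, -10 + 2) = (-3, -7, -8)
Parametric form r = A + t·d:
x = -4 - 3t, y = 2 - 7t, z = -2 - 8t

x = -4 - 3t, y = 2 - 7t, z = -2 - 8t


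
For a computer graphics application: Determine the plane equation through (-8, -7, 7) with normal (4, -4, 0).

The plane through P with normal n = (a, b, c) satisfies n·(r - P) = 0,
i.e. ax + by + cz = a·x₀ + b·y₀ + c·z₀.
d = 4·(-8) + (-4)·(-7) + 0·7
  = -32 + 28 + 0
  = -4
Equation: 4x - 4y = -4

4x - 4y = -4


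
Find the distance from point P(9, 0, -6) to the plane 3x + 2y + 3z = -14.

distance = |a·x₀ + b·y₀ + c·z₀ - d| / √(a² + b² + c²)
  = |3·9 + 2·0 + 3·(-6) - (-14)| / √(3² + 2² + 3²)
  = |27 + 0 - 18 + 14| / √(9 + 4 + 9)
  = |23| / √22
  = 23 / 4.69
  ≈ 4.904

4.904


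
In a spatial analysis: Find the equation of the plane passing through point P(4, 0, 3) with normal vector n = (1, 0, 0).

The plane through P with normal n = (a, b, c) satisfies n·(r - P) = 0,
i.e. ax + by + cz = a·x₀ + b·y₀ + c·z₀.
d = 1·4 + 0·0 + 0·3
  = 4 + 0 + 0
  = 4
Equation: x = 4

x = 4


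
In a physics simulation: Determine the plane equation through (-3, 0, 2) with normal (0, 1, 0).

The plane through P with normal n = (a, b, c) satisfies n·(r - P) = 0,
i.e. ax + by + cz = a·x₀ + b·y₀ + c·z₀.
d = 0·(-3) + 1·0 + 0·2
  = 0 + 0 + 0
  = 0
Equation: y = 0

y = 0


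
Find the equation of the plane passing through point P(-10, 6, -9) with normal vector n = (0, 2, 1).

The plane through P with normal n = (a, b, c) satisfies n·(r - P) = 0,
i.e. ax + by + cz = a·x₀ + b·y₀ + c·z₀.
d = 0·(-10) + 2·6 + 1·(-9)
  = 0 + 12 - 9
  = 3
Equation: 2y + z = 3

2y + z = 3


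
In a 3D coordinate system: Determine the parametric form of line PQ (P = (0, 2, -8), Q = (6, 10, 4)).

Direction vector d = Q - P = (6 + 0, 10 - 2, 4 + 8) = (6, 8, 12)
Parametric form r = P + t·d:
x = 0 + 6t, y = 2 + 8t, z = -8 + 12t

x = 0 + 6t, y = 2 + 8t, z = -8 + 12t


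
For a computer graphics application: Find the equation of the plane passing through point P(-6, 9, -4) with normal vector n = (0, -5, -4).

The plane through P with normal n = (a, b, c) satisfies n·(r - P) = 0,
i.e. ax + by + cz = a·x₀ + b·y₀ + c·z₀.
d = 0·(-6) + (-5)·9 + (-4)·(-4)
  = 0 - 45 + 16
  = -29
Equation: -5y - 4z = -29

-5y - 4z = -29


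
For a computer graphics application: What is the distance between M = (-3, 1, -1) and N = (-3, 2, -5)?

d = √[(x₂-x₁)² + (y₂-y₁)² + (z₂-z₁)²]
  = √[0² + 1² + (-4)²]
  = √[0 + 1 + 16]
  = √17
  ≈ 4.123

4.123


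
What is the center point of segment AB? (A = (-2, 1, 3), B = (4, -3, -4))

M = ((x₁+x₂)/2, (y₁+y₂)/2, (z₁+z₂)/2)
  = ((-2 + 4)/2, (1 - 3)/2, (3 - 4)/2)
  = (2/2, -2/2, -1/2)
  = (1, -1, -0.5)

(1, -1, -0.5)


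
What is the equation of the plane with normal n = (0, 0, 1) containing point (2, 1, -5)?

The plane through P with normal n = (a, b, c) satisfies n·(r - P) = 0,
i.e. ax + by + cz = a·x₀ + b·y₀ + c·z₀.
d = 0·2 + 0·1 + 1·(-5)
  = 0 + 0 - 5
  = -5
Equation: z = -5

z = -5


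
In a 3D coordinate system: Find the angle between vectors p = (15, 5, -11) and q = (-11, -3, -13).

p·q = 15·(-11) + 5·(-3) + (-11)·(-13) = -165 - 15 + 143 = -37
|p| = √(15² + 5² + (-11)²) = √371 ≈ 19.26
|q| = √((-11)² + (-3)² + (-13)²) = √299 ≈ 17.29
cos θ = (p·q)/(|p||q|) = -37/(19.26·17.29) ≈ -0.1111
θ = arccos(-0.1111) ≈ 96.38°

96.38°


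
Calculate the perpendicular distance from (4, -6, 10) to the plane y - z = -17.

distance = |a·x₀ + b·y₀ + c·z₀ - d| / √(a² + b² + c²)
  = |0·4 + 1·(-6) + (-1)·10 - (-17)| / √(0² + 1² + (-1)²)
  = |0 - 6 - 10 + 17| / √(0 + 1 + 1)
  = |1| / √2
  = 1 / 1.414
  ≈ 0.7071

0.7071


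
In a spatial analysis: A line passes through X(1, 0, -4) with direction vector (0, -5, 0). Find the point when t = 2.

P(t) = X + t·d
  = (1 + 0·2, 0 + (-5)·2, -4 + 0·2)
  = (1 + 0, 0 - 10, -4 + 0)
  = (1, -10, -4)

(1, -10, -4)


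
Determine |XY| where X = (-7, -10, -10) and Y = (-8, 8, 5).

d = √[(x₂-x₁)² + (y₂-y₁)² + (z₂-z₁)²]
  = √[(-1)² + 18² + 15²]
  = √[1 + 324 + 225]
  = √550
  ≈ 23.45

23.45


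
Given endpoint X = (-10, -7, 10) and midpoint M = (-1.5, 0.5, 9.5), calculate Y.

Y = 2M - X
  = (2·(-1.5) - (-10), 2·0.5 - (-7), 2·9.5 - 10)
  = (-3 + 10, 1 + 7, 19 - 10)
  = (7, 8, 9)

(7, 8, 9)


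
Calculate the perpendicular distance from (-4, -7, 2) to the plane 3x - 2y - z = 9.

distance = |a·x₀ + b·y₀ + c·z₀ - d| / √(a² + b² + c²)
  = |3·(-4) + (-2)·(-7) + (-1)·2 - 9| / √(3² + (-2)² + (-1)²)
  = |-12 + 14 - 2 - 9| / √(9 + 4 + 1)
  = |-9| / √14
  = 9 / 3.742
  ≈ 2.405

2.405


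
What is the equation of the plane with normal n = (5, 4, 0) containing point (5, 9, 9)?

The plane through P with normal n = (a, b, c) satisfies n·(r - P) = 0,
i.e. ax + by + cz = a·x₀ + b·y₀ + c·z₀.
d = 5·5 + 4·9 + 0·9
  = 25 + 36 + 0
  = 61
Equation: 5x + 4y = 61

5x + 4y = 61


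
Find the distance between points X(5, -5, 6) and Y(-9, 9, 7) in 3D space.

d = √[(x₂-x₁)² + (y₂-y₁)² + (z₂-z₁)²]
  = √[(-14)² + 14² + 1²]
  = √[196 + 196 + 1]
  = √393
  ≈ 19.82

19.82


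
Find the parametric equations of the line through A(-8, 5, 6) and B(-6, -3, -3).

Direction vector d = B - A = (-6 + 8, -3 - 5, -3 - 6) = (2, -8, -9)
Parametric form r = A + t·d:
x = -8 + 2t, y = 5 - 8t, z = 6 - 9t

x = -8 + 2t, y = 5 - 8t, z = 6 - 9t


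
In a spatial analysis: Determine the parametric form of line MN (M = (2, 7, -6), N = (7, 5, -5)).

Direction vector d = N - M = (7 - 2, 5 - 7, -5 + 6) = (5, -2, 1)
Parametric form r = M + t·d:
x = 2 + 5t, y = 7 - 2t, z = -6 + t

x = 2 + 5t, y = 7 - 2t, z = -6 + t


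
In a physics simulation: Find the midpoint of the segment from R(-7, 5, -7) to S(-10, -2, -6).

M = ((x₁+x₂)/2, (y₁+y₂)/2, (z₁+z₂)/2)
  = ((-7 - 10)/2, (5 - 2)/2, (-7 - 6)/2)
  = (-17/2, 3/2, -13/2)
  = (-8.5, 1.5, -6.5)

(-8.5, 1.5, -6.5)


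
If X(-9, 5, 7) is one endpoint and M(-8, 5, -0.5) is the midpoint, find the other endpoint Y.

Y = 2M - X
  = (2·(-8) - (-9), 2·5 - 5, 2·(-0.5) - 7)
  = (-16 + 9, 10 - 5, -1 - 7)
  = (-7, 5, -8)

(-7, 5, -8)


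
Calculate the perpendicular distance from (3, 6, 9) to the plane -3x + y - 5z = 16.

distance = |a·x₀ + b·y₀ + c·z₀ - d| / √(a² + b² + c²)
  = |(-3)·3 + 1·6 + (-5)·9 - 16| / √((-3)² + 1² + (-5)²)
  = |-9 + 6 - 45 - 16| / √(9 + 1 + 25)
  = |-64| / √35
  = 64 / 5.916
  ≈ 10.82

10.82


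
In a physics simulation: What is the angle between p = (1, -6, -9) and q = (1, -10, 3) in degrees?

p·q = 1·1 + (-6)·(-10) + (-9)·3 = 1 + 60 - 27 = 34
|p| = √(1² + (-6)² + (-9)²) = √118 ≈ 10.86
|q| = √(1² + (-10)² + 3²) = √110 ≈ 10.49
cos θ = (p·q)/(|p||q|) = 34/(10.86·10.49) ≈ 0.2984
θ = arccos(0.2984) ≈ 72.64°

72.64°


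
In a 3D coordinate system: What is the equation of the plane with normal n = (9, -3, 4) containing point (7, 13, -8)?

The plane through P with normal n = (a, b, c) satisfies n·(r - P) = 0,
i.e. ax + by + cz = a·x₀ + b·y₀ + c·z₀.
d = 9·7 + (-3)·13 + 4·(-8)
  = 63 - 39 - 32
  = -8
Equation: 9x - 3y + 4z = -8

9x - 3y + 4z = -8


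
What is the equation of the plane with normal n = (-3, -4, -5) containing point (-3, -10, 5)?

The plane through P with normal n = (a, b, c) satisfies n·(r - P) = 0,
i.e. ax + by + cz = a·x₀ + b·y₀ + c·z₀.
d = (-3)·(-3) + (-4)·(-10) + (-5)·5
  = 9 + 40 - 25
  = 24
Equation: -3x - 4y - 5z = 24

-3x - 4y - 5z = 24


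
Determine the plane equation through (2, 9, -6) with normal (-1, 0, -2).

The plane through P with normal n = (a, b, c) satisfies n·(r - P) = 0,
i.e. ax + by + cz = a·x₀ + b·y₀ + c·z₀.
d = (-1)·2 + 0·9 + (-2)·(-6)
  = -2 + 0 + 12
  = 10
Equation: -x - 2z = 10

-x - 2z = 10


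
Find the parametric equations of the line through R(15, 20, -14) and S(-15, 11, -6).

Direction vector d = S - R = (-15 - 15, 11 - 20, -6 + 14) = (-30, -9, 8)
Parametric form r = R + t·d:
x = 15 - 30t, y = 20 - 9t, z = -14 + 8t

x = 15 - 30t, y = 20 - 9t, z = -14 + 8t


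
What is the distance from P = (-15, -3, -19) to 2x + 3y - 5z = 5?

distance = |a·x₀ + b·y₀ + c·z₀ - d| / √(a² + b² + c²)
  = |2·(-15) + 3·(-3) + (-5)·(-19) - 5| / √(2² + 3² + (-5)²)
  = |-30 - 9 + 95 - 5| / √(4 + 9 + 25)
  = |51| / √38
  = 51 / 6.164
  ≈ 8.273

8.273


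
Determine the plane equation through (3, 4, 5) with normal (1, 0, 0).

The plane through P with normal n = (a, b, c) satisfies n·(r - P) = 0,
i.e. ax + by + cz = a·x₀ + b·y₀ + c·z₀.
d = 1·3 + 0·4 + 0·5
  = 3 + 0 + 0
  = 3
Equation: x = 3

x = 3


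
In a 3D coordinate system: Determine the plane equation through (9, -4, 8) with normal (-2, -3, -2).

The plane through P with normal n = (a, b, c) satisfies n·(r - P) = 0,
i.e. ax + by + cz = a·x₀ + b·y₀ + c·z₀.
d = (-2)·9 + (-3)·(-4) + (-2)·8
  = -18 + 12 - 16
  = -22
Equation: -2x - 3y - 2z = -22

-2x - 3y - 2z = -22


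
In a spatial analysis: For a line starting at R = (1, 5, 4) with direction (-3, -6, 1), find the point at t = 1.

P(t) = R + t·d
  = (1 + (-3)·1, 5 + (-6)·1, 4 + 1·1)
  = (1 - 3, 5 - 6, 4 + 1)
  = (-2, -1, 5)

(-2, -1, 5)


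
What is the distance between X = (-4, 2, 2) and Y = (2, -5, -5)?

d = √[(x₂-x₁)² + (y₂-y₁)² + (z₂-z₁)²]
  = √[6² + (-7)² + (-7)²]
  = √[36 + 49 + 49]
  = √134
  ≈ 11.58

11.58
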